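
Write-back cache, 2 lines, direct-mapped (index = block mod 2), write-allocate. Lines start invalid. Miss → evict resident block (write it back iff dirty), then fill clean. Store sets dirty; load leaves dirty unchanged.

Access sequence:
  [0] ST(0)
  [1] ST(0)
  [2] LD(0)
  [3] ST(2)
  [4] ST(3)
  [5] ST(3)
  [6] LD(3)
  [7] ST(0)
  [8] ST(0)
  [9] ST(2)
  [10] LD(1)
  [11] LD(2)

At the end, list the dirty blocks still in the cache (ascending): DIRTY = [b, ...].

0: W B0 -> L0 miss  d=D]
1: W B0 -> L0 hit  d=D]
2: R B0 -> L0 hit  d=D]
3: W B2 -> L0 miss wb->B0  d=D]
4: W B3 -> L1 miss  d=D]
5: W B3 -> L1 hit  d=D]
6: R B3 -> L1 hit  d=D]
7: W B0 -> L0 miss wb->B2  d=D]
8: W B0 -> L0 hit  d=D]
9: W B2 -> L0 miss wb->B0  d=D]
10: R B1 -> L1 miss wb->B3  d=-]
11: R B2 -> L0 hit  d=D]

DIRTY = [2]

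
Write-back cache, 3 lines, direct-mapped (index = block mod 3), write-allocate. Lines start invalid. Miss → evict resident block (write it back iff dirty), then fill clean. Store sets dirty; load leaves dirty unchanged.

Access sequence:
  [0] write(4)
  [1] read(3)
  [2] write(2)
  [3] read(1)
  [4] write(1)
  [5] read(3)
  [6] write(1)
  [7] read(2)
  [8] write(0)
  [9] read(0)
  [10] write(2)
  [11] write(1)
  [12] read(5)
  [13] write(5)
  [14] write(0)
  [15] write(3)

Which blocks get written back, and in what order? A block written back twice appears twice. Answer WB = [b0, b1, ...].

WB = [4, 2, 0]

  0 | W B4 → L1 miss [D]
  1 | R B3 → L0 miss [-]
  2 | W B2 → L2 miss [D]
  3 | R B1 → L1 miss wb→B4 [-]
  4 | W B1 → L1 hit [D]
  5 | R B3 → L0 hit [-]
  6 | W B1 → L1 hit [D]
  7 | R B2 → L2 hit [D]
  8 | W B0 → L0 miss [D]
  9 | R B0 → L0 hit [D]
  10 | W B2 → L2 hit [D]
  11 | W B1 → L1 hit [D]
  12 | R B5 → L2 miss wb→B2 [-]
  13 | W B5 → L2 hit [D]
  14 | W B0 → L0 hit [D]
  15 | W B3 → L0 miss wb→B0 [D]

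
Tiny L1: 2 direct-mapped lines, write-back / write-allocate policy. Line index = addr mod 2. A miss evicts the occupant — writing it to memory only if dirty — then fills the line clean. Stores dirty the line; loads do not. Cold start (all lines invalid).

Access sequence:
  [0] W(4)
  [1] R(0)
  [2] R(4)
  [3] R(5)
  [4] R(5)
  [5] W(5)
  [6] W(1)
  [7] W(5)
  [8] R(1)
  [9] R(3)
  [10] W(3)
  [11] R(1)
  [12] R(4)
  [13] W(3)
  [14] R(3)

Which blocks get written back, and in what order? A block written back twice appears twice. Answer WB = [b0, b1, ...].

WB = [4, 5, 1, 5, 3]

0: W B4 → L0 miss [D]
1: R B0 → L0 miss wb→B4 [-]
2: R B4 → L0 miss [-]
3: R B5 → L1 miss [-]
4: R B5 → L1 hit [-]
5: W B5 → L1 hit [D]
6: W B1 → L1 miss wb→B5 [D]
7: W B5 → L1 miss wb→B1 [D]
8: R B1 → L1 miss wb→B5 [-]
9: R B3 → L1 miss [-]
10: W B3 → L1 hit [D]
11: R B1 → L1 miss wb→B3 [-]
12: R B4 → L0 hit [-]
13: W B3 → L1 miss [D]
14: R B3 → L1 hit [D]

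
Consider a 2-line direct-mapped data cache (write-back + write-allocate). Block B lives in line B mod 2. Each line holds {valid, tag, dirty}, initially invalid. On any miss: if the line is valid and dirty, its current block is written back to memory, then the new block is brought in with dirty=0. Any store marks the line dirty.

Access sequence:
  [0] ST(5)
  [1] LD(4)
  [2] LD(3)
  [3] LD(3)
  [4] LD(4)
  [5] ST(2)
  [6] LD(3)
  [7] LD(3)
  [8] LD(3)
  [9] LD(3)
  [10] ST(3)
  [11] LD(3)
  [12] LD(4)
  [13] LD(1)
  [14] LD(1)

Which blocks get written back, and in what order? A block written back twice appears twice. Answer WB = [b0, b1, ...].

0: W B5 -> L1 miss  d=D]
1: R B4 -> L0 miss  d=-]
2: R B3 -> L1 miss wb->B5  d=-]
3: R B3 -> L1 hit  d=-]
4: R B4 -> L0 hit  d=-]
5: W B2 -> L0 miss  d=D]
6: R B3 -> L1 hit  d=-]
7: R B3 -> L1 hit  d=-]
8: R B3 -> L1 hit  d=-]
9: R B3 -> L1 hit  d=-]
10: W B3 -> L1 hit  d=D]
11: R B3 -> L1 hit  d=D]
12: R B4 -> L0 miss wb->B2  d=-]
13: R B1 -> L1 miss wb->B3  d=-]
14: R B1 -> L1 hit  d=-]

WB = [5, 2, 3]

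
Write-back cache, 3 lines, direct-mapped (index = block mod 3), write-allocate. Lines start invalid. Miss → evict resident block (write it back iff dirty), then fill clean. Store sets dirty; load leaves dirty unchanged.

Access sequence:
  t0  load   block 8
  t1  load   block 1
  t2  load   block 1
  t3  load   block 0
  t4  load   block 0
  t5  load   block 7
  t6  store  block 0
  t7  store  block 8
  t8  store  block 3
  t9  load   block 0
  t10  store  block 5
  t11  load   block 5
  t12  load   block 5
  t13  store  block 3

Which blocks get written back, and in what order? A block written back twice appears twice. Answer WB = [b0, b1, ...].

WB = [0, 3, 8]

0: R B8 → L2 miss [-]
1: R B1 → L1 miss [-]
2: R B1 → L1 hit [-]
3: R B0 → L0 miss [-]
4: R B0 → L0 hit [-]
5: R B7 → L1 miss [-]
6: W B0 → L0 hit [D]
7: W B8 → L2 hit [D]
8: W B3 → L0 miss wb→B0 [D]
9: R B0 → L0 miss wb→B3 [-]
10: W B5 → L2 miss wb→B8 [D]
11: R B5 → L2 hit [D]
12: R B5 → L2 hit [D]
13: W B3 → L0 miss [D]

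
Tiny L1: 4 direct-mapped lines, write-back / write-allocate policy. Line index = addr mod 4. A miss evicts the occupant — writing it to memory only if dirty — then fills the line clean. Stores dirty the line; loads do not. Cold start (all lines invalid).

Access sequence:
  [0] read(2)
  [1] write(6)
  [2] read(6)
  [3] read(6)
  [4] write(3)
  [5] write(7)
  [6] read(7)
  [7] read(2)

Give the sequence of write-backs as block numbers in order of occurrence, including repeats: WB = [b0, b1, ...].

WB = [3, 6]

0: R B2 -> L2 miss  d=-]
1: W B6 -> L2 miss  d=D]
2: R B6 -> L2 hit  d=D]
3: R B6 -> L2 hit  d=D]
4: W B3 -> L3 miss  d=D]
5: W B7 -> L3 miss wb->B3  d=D]
6: R B7 -> L3 hit  d=D]
7: R B2 -> L2 miss wb->B6  d=-]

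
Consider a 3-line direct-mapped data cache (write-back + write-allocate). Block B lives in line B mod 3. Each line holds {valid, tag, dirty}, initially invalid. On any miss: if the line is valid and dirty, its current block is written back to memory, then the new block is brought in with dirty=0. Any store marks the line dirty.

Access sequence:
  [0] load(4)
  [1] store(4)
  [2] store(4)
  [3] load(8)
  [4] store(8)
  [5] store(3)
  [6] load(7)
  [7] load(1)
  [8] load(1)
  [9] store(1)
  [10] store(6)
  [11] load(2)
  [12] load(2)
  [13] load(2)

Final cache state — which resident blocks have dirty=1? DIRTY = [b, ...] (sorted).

  0 | R B4 → L1 miss [-]
  1 | W B4 → L1 hit [D]
  2 | W B4 → L1 hit [D]
  3 | R B8 → L2 miss [-]
  4 | W B8 → L2 hit [D]
  5 | W B3 → L0 miss [D]
  6 | R B7 → L1 miss wb→B4 [-]
  7 | R B1 → L1 miss [-]
  8 | R B1 → L1 hit [-]
  9 | W B1 → L1 hit [D]
  10 | W B6 → L0 miss wb→B3 [D]
  11 | R B2 → L2 miss wb→B8 [-]
  12 | R B2 → L2 hit [-]
  13 | R B2 → L2 hit [-]

DIRTY = [1, 6]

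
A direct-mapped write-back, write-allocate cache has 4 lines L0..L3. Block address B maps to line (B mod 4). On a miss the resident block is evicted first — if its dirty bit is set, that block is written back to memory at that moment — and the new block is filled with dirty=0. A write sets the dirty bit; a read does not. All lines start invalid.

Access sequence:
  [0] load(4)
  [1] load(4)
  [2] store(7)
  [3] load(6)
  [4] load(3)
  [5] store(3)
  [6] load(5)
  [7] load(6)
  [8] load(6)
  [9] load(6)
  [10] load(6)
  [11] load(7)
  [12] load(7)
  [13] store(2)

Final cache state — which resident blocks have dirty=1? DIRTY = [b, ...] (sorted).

0: R B4 -> L0 miss  d=-]
1: R B4 -> L0 hit  d=-]
2: W B7 -> L3 miss  d=D]
3: R B6 -> L2 miss  d=-]
4: R B3 -> L3 miss wb->B7  d=-]
5: W B3 -> L3 hit  d=D]
6: R B5 -> L1 miss  d=-]
7: R B6 -> L2 hit  d=-]
8: R B6 -> L2 hit  d=-]
9: R B6 -> L2 hit  d=-]
10: R B6 -> L2 hit  d=-]
11: R B7 -> L3 miss wb->B3  d=-]
12: R B7 -> L3 hit  d=-]
13: W B2 -> L2 miss  d=D]

DIRTY = [2]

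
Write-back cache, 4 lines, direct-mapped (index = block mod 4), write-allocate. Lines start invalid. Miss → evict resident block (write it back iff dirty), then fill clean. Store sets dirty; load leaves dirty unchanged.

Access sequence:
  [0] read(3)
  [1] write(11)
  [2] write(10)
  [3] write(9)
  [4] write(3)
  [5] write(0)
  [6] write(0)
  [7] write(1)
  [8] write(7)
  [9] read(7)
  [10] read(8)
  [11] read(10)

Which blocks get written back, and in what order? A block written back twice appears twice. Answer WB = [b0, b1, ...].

0: R B3 -> L3 miss  d=-]
1: W B11 -> L3 miss  d=D]
2: W B10 -> L2 miss  d=D]
3: W B9 -> L1 miss  d=D]
4: W B3 -> L3 miss wb->B11  d=D]
5: W B0 -> L0 miss  d=D]
6: W B0 -> L0 hit  d=D]
7: W B1 -> L1 miss wb->B9  d=D]
8: W B7 -> L3 miss wb->B3  d=D]
9: R B7 -> L3 hit  d=D]
10: R B8 -> L0 miss wb->B0  d=-]
11: R B10 -> L2 hit  d=D]

WB = [11, 9, 3, 0]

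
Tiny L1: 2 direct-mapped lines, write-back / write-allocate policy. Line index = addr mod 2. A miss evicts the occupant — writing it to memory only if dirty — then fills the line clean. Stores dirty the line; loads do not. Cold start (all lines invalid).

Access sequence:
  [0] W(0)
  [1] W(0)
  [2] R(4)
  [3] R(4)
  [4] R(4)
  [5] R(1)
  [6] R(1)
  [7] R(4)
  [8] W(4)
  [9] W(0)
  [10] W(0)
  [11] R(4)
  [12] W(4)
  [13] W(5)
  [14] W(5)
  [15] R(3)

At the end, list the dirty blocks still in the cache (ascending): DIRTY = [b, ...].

0: W B0 → L0 miss [D]
1: W B0 → L0 hit [D]
2: R B4 → L0 miss wb→B0 [-]
3: R B4 → L0 hit [-]
4: R B4 → L0 hit [-]
5: R B1 → L1 miss [-]
6: R B1 → L1 hit [-]
7: R B4 → L0 hit [-]
8: W B4 → L0 hit [D]
9: W B0 → L0 miss wb→B4 [D]
10: W B0 → L0 hit [D]
11: R B4 → L0 miss wb→B0 [-]
12: W B4 → L0 hit [D]
13: W B5 → L1 miss [D]
14: W B5 → L1 hit [D]
15: R B3 → L1 miss wb→B5 [-]

DIRTY = [4]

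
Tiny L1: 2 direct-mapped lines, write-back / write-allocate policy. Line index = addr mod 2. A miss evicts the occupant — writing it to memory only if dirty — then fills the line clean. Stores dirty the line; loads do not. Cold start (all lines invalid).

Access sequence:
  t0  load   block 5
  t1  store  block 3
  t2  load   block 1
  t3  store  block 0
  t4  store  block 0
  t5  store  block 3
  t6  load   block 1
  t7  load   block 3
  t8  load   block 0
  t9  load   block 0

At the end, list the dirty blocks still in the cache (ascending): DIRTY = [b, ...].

0: R B5 -> L1 miss  d=-]
1: W B3 -> L1 miss  d=D]
2: R B1 -> L1 miss wb->B3  d=-]
3: W B0 -> L0 miss  d=D]
4: W B0 -> L0 hit  d=D]
5: W B3 -> L1 miss  d=D]
6: R B1 -> L1 miss wb->B3  d=-]
7: R B3 -> L1 miss  d=-]
8: R B0 -> L0 hit  d=D]
9: R B0 -> L0 hit  d=D]

DIRTY = [0]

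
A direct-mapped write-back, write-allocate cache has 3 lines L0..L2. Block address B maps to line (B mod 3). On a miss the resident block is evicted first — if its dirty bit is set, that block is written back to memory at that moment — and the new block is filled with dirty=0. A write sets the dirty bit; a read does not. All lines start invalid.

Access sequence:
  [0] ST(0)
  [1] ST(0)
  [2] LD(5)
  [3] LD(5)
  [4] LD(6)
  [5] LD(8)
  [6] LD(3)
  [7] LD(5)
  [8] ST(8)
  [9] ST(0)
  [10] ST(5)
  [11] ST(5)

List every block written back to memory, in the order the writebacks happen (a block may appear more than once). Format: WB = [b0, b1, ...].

0: W B0 → L0 miss [D]
1: W B0 → L0 hit [D]
2: R B5 → L2 miss [-]
3: R B5 → L2 hit [-]
4: R B6 → L0 miss wb→B0 [-]
5: R B8 → L2 miss [-]
6: R B3 → L0 miss [-]
7: R B5 → L2 miss [-]
8: W B8 → L2 miss [D]
9: W B0 → L0 miss [D]
10: W B5 → L2 miss wb→B8 [D]
11: W B5 → L2 hit [D]

WB = [0, 8]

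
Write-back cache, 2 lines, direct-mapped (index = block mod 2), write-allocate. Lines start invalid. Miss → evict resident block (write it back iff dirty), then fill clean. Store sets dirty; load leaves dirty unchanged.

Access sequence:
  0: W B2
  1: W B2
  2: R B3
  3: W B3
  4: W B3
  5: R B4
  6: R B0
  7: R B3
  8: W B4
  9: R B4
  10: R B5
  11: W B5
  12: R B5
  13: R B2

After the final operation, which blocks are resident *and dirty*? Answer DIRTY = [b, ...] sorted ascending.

DIRTY = [5]

  0 | W B2 → L0 miss [D]
  1 | W B2 → L0 hit [D]
  2 | R B3 → L1 miss [-]
  3 | W B3 → L1 hit [D]
  4 | W B3 → L1 hit [D]
  5 | R B4 → L0 miss wb→B2 [-]
  6 | R B0 → L0 miss [-]
  7 | R B3 → L1 hit [D]
  8 | W B4 → L0 miss [D]
  9 | R B4 → L0 hit [D]
  10 | R B5 → L1 miss wb→B3 [-]
  11 | W B5 → L1 hit [D]
  12 | R B5 → L1 hit [D]
  13 | R B2 → L0 miss wb→B4 [-]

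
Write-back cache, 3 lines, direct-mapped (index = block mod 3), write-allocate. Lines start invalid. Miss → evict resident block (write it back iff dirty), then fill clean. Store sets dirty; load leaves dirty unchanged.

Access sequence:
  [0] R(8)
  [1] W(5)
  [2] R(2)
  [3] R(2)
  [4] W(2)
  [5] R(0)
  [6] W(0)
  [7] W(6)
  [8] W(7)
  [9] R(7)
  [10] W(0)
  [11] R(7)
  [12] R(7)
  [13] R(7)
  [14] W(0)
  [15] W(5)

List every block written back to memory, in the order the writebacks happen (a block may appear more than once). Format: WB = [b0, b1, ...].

WB = [5, 0, 6, 2]

  0 | R B8 → L2 miss [-]
  1 | W B5 → L2 miss [D]
  2 | R B2 → L2 miss wb→B5 [-]
  3 | R B2 → L2 hit [-]
  4 | W B2 → L2 hit [D]
  5 | R B0 → L0 miss [-]
  6 | W B0 → L0 hit [D]
  7 | W B6 → L0 miss wb→B0 [D]
  8 | W B7 → L1 miss [D]
  9 | R B7 → L1 hit [D]
  10 | W B0 → L0 miss wb→B6 [D]
  11 | R B7 → L1 hit [D]
  12 | R B7 → L1 hit [D]
  13 | R B7 → L1 hit [D]
  14 | W B0 → L0 hit [D]
  15 | W B5 → L2 miss wb→B2 [D]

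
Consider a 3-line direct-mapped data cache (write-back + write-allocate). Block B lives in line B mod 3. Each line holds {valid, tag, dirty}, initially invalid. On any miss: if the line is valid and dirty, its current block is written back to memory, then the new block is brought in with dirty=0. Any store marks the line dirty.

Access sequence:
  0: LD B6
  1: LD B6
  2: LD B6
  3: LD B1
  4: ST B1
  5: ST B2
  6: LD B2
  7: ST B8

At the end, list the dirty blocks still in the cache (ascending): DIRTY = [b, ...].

0: R B6 -> L0 miss  d=-]
1: R B6 -> L0 hit  d=-]
2: R B6 -> L0 hit  d=-]
3: R B1 -> L1 miss  d=-]
4: W B1 -> L1 hit  d=D]
5: W B2 -> L2 miss  d=D]
6: R B2 -> L2 hit  d=D]
7: W B8 -> L2 miss wb->B2  d=D]

DIRTY = [1, 8]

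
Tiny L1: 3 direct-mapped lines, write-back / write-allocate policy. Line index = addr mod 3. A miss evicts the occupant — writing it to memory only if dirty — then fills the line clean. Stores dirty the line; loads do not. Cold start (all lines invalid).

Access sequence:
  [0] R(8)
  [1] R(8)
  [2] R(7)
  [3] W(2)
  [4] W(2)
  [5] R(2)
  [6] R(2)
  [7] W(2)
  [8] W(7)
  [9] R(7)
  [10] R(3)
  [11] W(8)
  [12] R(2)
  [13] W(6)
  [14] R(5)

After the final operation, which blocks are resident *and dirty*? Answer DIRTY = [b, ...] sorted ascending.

  0 | R B8 → L2 miss [-]
  1 | R B8 → L2 hit [-]
  2 | R B7 → L1 miss [-]
  3 | W B2 → L2 miss [D]
  4 | W B2 → L2 hit [D]
  5 | R B2 → L2 hit [D]
  6 | R B2 → L2 hit [D]
  7 | W B2 → L2 hit [D]
  8 | W B7 → L1 hit [D]
  9 | R B7 → L1 hit [D]
  10 | R B3 → L0 miss [-]
  11 | W B8 → L2 miss wb→B2 [D]
  12 | R B2 → L2 miss wb→B8 [-]
  13 | W B6 → L0 miss [D]
  14 | R B5 → L2 miss [-]

DIRTY = [6, 7]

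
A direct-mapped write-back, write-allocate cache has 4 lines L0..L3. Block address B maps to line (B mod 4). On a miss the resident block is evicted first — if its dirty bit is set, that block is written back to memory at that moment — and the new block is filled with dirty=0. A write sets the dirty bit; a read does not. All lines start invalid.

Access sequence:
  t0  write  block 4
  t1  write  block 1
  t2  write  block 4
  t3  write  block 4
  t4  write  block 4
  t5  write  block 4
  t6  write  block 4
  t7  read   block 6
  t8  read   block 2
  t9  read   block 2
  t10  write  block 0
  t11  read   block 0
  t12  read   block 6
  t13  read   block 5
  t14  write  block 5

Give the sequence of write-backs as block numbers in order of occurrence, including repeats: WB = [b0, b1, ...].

0: W B4 → L0 miss [D]
1: W B1 → L1 miss [D]
2: W B4 → L0 hit [D]
3: W B4 → L0 hit [D]
4: W B4 → L0 hit [D]
5: W B4 → L0 hit [D]
6: W B4 → L0 hit [D]
7: R B6 → L2 miss [-]
8: R B2 → L2 miss [-]
9: R B2 → L2 hit [-]
10: W B0 → L0 miss wb→B4 [D]
11: R B0 → L0 hit [D]
12: R B6 → L2 miss [-]
13: R B5 → L1 miss wb→B1 [-]
14: W B5 → L1 hit [D]

WB = [4, 1]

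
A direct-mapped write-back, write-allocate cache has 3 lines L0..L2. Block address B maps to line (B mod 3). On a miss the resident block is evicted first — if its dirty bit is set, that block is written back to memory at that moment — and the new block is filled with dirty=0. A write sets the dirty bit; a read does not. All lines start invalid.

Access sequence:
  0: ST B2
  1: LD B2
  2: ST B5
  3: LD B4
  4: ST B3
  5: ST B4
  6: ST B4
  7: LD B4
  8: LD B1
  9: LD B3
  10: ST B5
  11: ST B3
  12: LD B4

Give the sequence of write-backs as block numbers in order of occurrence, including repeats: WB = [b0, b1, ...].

  0 | W B2 → L2 miss [D]
  1 | R B2 → L2 hit [D]
  2 | W B5 → L2 miss wb→B2 [D]
  3 | R B4 → L1 miss [-]
  4 | W B3 → L0 miss [D]
  5 | W B4 → L1 hit [D]
  6 | W B4 → L1 hit [D]
  7 | R B4 → L1 hit [D]
  8 | R B1 → L1 miss wb→B4 [-]
  9 | R B3 → L0 hit [D]
  10 | W B5 → L2 hit [D]
  11 | W B3 → L0 hit [D]
  12 | R B4 → L1 miss [-]

WB = [2, 4]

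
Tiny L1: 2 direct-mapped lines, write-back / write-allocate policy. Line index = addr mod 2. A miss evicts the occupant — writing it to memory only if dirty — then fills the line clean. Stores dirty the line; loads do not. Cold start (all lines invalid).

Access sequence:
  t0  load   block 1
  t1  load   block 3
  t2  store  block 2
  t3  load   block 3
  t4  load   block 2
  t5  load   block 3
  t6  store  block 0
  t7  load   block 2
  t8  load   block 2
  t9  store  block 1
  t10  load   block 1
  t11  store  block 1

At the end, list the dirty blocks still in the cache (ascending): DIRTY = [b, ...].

  0 | R B1 → L1 miss [-]
  1 | R B3 → L1 miss [-]
  2 | W B2 → L0 miss [D]
  3 | R B3 → L1 hit [-]
  4 | R B2 → L0 hit [D]
  5 | R B3 → L1 hit [-]
  6 | W B0 → L0 miss wb→B2 [D]
  7 | R B2 → L0 miss wb→B0 [-]
  8 | R B2 → L0 hit [-]
  9 | W B1 → L1 miss [D]
  10 | R B1 → L1 hit [D]
  11 | W B1 → L1 hit [D]

DIRTY = [1]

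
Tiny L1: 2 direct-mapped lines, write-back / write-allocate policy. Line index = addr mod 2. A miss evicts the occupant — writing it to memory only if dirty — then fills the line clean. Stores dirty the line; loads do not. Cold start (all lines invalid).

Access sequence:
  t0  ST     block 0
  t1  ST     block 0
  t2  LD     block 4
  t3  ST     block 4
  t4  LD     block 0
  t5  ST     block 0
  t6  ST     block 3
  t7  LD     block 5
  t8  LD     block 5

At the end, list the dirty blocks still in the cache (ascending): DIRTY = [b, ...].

DIRTY = [0]

0: W B0 -> L0 miss  d=D]
1: W B0 -> L0 hit  d=D]
2: R B4 -> L0 miss wb->B0  d=-]
3: W B4 -> L0 hit  d=D]
4: R B0 -> L0 miss wb->B4  d=-]
5: W B0 -> L0 hit  d=D]
6: W B3 -> L1 miss  d=D]
7: R B5 -> L1 miss wb->B3  d=-]
8: R B5 -> L1 hit  d=-]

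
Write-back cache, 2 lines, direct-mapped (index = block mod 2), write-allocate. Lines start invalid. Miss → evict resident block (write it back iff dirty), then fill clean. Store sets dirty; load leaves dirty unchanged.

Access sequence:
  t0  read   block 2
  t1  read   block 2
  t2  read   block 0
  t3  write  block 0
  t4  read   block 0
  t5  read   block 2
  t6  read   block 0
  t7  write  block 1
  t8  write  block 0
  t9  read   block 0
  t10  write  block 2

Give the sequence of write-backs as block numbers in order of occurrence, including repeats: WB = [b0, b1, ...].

0: R B2 → L0 miss [-]
1: R B2 → L0 hit [-]
2: R B0 → L0 miss [-]
3: W B0 → L0 hit [D]
4: R B0 → L0 hit [D]
5: R B2 → L0 miss wb→B0 [-]
6: R B0 → L0 miss [-]
7: W B1 → L1 miss [D]
8: W B0 → L0 hit [D]
9: R B0 → L0 hit [D]
10: W B2 → L0 miss wb→B0 [D]

WB = [0, 0]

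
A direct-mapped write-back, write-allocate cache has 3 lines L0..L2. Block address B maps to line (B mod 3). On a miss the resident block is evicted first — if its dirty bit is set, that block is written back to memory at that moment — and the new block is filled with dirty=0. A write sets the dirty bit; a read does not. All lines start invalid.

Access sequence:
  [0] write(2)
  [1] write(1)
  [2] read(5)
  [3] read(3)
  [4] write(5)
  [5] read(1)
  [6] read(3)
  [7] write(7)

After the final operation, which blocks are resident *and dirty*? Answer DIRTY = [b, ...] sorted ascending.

DIRTY = [5, 7]

  0 | W B2 → L2 miss [D]
  1 | W B1 → L1 miss [D]
  2 | R B5 → L2 miss wb→B2 [-]
  3 | R B3 → L0 miss [-]
  4 | W B5 → L2 hit [D]
  5 | R B1 → L1 hit [D]
  6 | R B3 → L0 hit [-]
  7 | W B7 → L1 miss wb→B1 [D]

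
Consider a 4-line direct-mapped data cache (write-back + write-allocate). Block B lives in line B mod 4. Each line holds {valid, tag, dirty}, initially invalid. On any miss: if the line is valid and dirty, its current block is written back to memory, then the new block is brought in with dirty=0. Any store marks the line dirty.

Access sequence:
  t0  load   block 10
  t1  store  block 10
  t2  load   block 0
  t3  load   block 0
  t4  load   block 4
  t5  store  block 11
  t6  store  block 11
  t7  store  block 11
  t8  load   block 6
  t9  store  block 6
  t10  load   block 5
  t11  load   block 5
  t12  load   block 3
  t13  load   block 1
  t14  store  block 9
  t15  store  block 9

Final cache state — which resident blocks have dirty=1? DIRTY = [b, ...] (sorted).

0: R B10 -> L2 miss  d=-]
1: W B10 -> L2 hit  d=D]
2: R B0 -> L0 miss  d=-]
3: R B0 -> L0 hit  d=-]
4: R B4 -> L0 miss  d=-]
5: W B11 -> L3 miss  d=D]
6: W B11 -> L3 hit  d=D]
7: W B11 -> L3 hit  d=D]
8: R B6 -> L2 miss wb->B10  d=-]
9: W B6 -> L2 hit  d=D]
10: R B5 -> L1 miss  d=-]
11: R B5 -> L1 hit  d=-]
12: R B3 -> L3 miss wb->B11  d=-]
13: R B1 -> L1 miss  d=-]
14: W B9 -> L1 miss  d=D]
15: W B9 -> L1 hit  d=D]

DIRTY = [6, 9]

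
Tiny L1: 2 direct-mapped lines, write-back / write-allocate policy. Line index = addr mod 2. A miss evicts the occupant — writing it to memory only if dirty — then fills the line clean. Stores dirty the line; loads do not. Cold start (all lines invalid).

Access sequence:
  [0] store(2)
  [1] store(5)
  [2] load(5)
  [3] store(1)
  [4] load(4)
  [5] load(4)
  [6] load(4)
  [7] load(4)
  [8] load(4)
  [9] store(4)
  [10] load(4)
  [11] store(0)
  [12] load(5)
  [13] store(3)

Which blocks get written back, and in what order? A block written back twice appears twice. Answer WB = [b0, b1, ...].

WB = [5, 2, 4, 1]

0: W B2 -> L0 miss  d=D]
1: W B5 -> L1 miss  d=D]
2: R B5 -> L1 hit  d=D]
3: W B1 -> L1 miss wb->B5  d=D]
4: R B4 -> L0 miss wb->B2  d=-]
5: R B4 -> L0 hit  d=-]
6: R B4 -> L0 hit  d=-]
7: R B4 -> L0 hit  d=-]
8: R B4 -> L0 hit  d=-]
9: W B4 -> L0 hit  d=D]
10: R B4 -> L0 hit  d=D]
11: W B0 -> L0 miss wb->B4  d=D]
12: R B5 -> L1 miss wb->B1  d=-]
13: W B3 -> L1 miss  d=D]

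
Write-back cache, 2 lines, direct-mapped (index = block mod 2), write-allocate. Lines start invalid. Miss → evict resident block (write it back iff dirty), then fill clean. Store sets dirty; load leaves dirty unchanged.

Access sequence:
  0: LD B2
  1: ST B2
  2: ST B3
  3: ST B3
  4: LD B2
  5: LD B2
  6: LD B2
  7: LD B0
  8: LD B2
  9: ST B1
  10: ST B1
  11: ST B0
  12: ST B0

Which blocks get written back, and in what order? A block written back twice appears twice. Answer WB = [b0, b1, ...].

WB = [2, 3]

0: R B2 -> L0 miss  d=-]
1: W B2 -> L0 hit  d=D]
2: W B3 -> L1 miss  d=D]
3: W B3 -> L1 hit  d=D]
4: R B2 -> L0 hit  d=D]
5: R B2 -> L0 hit  d=D]
6: R B2 -> L0 hit  d=D]
7: R B0 -> L0 miss wb->B2  d=-]
8: R B2 -> L0 miss  d=-]
9: W B1 -> L1 miss wb->B3  d=D]
10: W B1 -> L1 hit  d=D]
11: W B0 -> L0 miss  d=D]
12: W B0 -> L0 hit  d=D]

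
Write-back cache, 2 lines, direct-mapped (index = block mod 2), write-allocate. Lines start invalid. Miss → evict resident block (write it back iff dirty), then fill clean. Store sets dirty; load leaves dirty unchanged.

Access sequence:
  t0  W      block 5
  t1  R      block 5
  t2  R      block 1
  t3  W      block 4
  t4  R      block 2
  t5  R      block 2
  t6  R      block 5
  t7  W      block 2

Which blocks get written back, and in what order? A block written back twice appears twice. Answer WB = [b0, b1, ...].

  0 | W B5 → L1 miss [D]
  1 | R B5 → L1 hit [D]
  2 | R B1 → L1 miss wb→B5 [-]
  3 | W B4 → L0 miss [D]
  4 | R B2 → L0 miss wb→B4 [-]
  5 | R B2 → L0 hit [-]
  6 | R B5 → L1 miss [-]
  7 | W B2 → L0 hit [D]

WB = [5, 4]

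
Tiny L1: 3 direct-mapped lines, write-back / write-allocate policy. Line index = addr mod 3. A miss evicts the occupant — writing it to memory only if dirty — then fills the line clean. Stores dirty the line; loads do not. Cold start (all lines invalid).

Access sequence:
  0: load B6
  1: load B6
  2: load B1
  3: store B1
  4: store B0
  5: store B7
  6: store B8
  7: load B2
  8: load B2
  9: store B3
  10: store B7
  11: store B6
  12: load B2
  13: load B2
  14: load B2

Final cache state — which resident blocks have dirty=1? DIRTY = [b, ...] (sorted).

  0 | R B6 → L0 miss [-]
  1 | R B6 → L0 hit [-]
  2 | R B1 → L1 miss [-]
  3 | W B1 → L1 hit [D]
  4 | W B0 → L0 miss [D]
  5 | W B7 → L1 miss wb→B1 [D]
  6 | W B8 → L2 miss [D]
  7 | R B2 → L2 miss wb→B8 [-]
  8 | R B2 → L2 hit [-]
  9 | W B3 → L0 miss wb→B0 [D]
  10 | W B7 → L1 hit [D]
  11 | W B6 → L0 miss wb→B3 [D]
  12 | R B2 → L2 hit [-]
  13 | R B2 → L2 hit [-]
  14 | R B2 → L2 hit [-]

DIRTY = [6, 7]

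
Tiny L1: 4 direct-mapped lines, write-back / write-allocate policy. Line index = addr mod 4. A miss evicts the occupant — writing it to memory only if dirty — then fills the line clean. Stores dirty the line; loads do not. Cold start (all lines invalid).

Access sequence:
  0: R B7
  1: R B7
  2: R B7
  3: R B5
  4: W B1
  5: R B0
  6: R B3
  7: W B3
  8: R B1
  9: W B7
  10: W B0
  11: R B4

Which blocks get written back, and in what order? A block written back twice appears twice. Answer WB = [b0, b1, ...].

WB = [3, 0]

0: R B7 -> L3 miss  d=-]
1: R B7 -> L3 hit  d=-]
2: R B7 -> L3 hit  d=-]
3: R B5 -> L1 miss  d=-]
4: W B1 -> L1 miss  d=D]
5: R B0 -> L0 miss  d=-]
6: R B3 -> L3 miss  d=-]
7: W B3 -> L3 hit  d=D]
8: R B1 -> L1 hit  d=D]
9: W B7 -> L3 miss wb->B3  d=D]
10: W B0 -> L0 hit  d=D]
11: R B4 -> L0 miss wb->B0  d=-]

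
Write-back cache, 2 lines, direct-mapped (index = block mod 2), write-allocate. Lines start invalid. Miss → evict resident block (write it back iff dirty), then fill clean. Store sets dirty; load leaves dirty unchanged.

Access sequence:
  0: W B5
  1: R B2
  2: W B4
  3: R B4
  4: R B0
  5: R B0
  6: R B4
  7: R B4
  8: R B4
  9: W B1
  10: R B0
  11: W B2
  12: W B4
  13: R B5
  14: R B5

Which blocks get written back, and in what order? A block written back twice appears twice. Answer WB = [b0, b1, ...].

WB = [4, 5, 2, 1]

0: W B5 -> L1 miss  d=D]
1: R B2 -> L0 miss  d=-]
2: W B4 -> L0 miss  d=D]
3: R B4 -> L0 hit  d=D]
4: R B0 -> L0 miss wb->B4  d=-]
5: R B0 -> L0 hit  d=-]
6: R B4 -> L0 miss  d=-]
7: R B4 -> L0 hit  d=-]
8: R B4 -> L0 hit  d=-]
9: W B1 -> L1 miss wb->B5  d=D]
10: R B0 -> L0 miss  d=-]
11: W B2 -> L0 miss  d=D]
12: W B4 -> L0 miss wb->B2  d=D]
13: R B5 -> L1 miss wb->B1  d=-]
14: R B5 -> L1 hit  d=-]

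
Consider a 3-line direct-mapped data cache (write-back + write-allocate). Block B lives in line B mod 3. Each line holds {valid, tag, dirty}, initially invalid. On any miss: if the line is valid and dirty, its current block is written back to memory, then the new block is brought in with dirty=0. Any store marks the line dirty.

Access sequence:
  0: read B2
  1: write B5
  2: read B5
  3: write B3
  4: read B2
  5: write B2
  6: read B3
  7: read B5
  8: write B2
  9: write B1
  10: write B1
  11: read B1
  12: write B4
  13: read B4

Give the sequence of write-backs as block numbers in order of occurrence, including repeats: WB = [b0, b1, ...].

  0 | R B2 → L2 miss [-]
  1 | W B5 → L2 miss [D]
  2 | R B5 → L2 hit [D]
  3 | W B3 → L0 miss [D]
  4 | R B2 → L2 miss wb→B5 [-]
  5 | W B2 → L2 hit [D]
  6 | R B3 → L0 hit [D]
  7 | R B5 → L2 miss wb→B2 [-]
  8 | W B2 → L2 miss [D]
  9 | W B1 → L1 miss [D]
  10 | W B1 → L1 hit [D]
  11 | R B1 → L1 hit [D]
  12 | W B4 → L1 miss wb→B1 [D]
  13 | R B4 → L1 hit [D]

WB = [5, 2, 1]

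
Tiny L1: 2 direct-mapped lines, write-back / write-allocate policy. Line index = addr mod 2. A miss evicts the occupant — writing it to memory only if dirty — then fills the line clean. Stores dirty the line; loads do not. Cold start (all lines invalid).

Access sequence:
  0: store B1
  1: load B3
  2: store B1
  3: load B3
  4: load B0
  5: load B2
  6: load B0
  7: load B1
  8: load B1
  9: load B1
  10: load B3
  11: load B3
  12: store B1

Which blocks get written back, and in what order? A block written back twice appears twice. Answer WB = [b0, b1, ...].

WB = [1, 1]

0: W B1 -> L1 miss  d=D]
1: R B3 -> L1 miss wb->B1  d=-]
2: W B1 -> L1 miss  d=D]
3: R B3 -> L1 miss wb->B1  d=-]
4: R B0 -> L0 miss  d=-]
5: R B2 -> L0 miss  d=-]
6: R B0 -> L0 miss  d=-]
7: R B1 -> L1 miss  d=-]
8: R B1 -> L1 hit  d=-]
9: R B1 -> L1 hit  d=-]
10: R B3 -> L1 miss  d=-]
11: R B3 -> L1 hit  d=-]
12: W B1 -> L1 miss  d=D]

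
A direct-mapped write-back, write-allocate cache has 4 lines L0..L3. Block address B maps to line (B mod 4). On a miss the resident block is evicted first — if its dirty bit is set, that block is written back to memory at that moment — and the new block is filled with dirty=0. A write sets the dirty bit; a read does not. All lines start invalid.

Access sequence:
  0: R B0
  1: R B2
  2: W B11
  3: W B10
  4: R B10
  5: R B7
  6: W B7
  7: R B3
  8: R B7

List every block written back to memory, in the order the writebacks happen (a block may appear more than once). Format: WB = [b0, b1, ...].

  0 | R B0 → L0 miss [-]
  1 | R B2 → L2 miss [-]
  2 | W B11 → L3 miss [D]
  3 | W B10 → L2 miss [D]
  4 | R B10 → L2 hit [D]
  5 | R B7 → L3 miss wb→B11 [-]
  6 | W B7 → L3 hit [D]
  7 | R B3 → L3 miss wb→B7 [-]
  8 | R B7 → L3 miss [-]

WB = [11, 7]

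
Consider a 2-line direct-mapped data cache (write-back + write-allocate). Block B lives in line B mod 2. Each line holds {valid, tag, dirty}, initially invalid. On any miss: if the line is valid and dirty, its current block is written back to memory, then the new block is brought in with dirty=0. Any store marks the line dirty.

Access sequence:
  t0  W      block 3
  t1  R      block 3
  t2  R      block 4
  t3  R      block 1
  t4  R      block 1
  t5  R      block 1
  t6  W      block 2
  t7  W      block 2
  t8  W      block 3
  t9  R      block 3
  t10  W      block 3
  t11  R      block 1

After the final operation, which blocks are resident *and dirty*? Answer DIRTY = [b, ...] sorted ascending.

DIRTY = [2]

  0 | W B3 → L1 miss [D]
  1 | R B3 → L1 hit [D]
  2 | R B4 → L0 miss [-]
  3 | R B1 → L1 miss wb→B3 [-]
  4 | R B1 → L1 hit [-]
  5 | R B1 → L1 hit [-]
  6 | W B2 → L0 miss [D]
  7 | W B2 → L0 hit [D]
  8 | W B3 → L1 miss [D]
  9 | R B3 → L1 hit [D]
  10 | W B3 → L1 hit [D]
  11 | R B1 → L1 miss wb→B3 [-]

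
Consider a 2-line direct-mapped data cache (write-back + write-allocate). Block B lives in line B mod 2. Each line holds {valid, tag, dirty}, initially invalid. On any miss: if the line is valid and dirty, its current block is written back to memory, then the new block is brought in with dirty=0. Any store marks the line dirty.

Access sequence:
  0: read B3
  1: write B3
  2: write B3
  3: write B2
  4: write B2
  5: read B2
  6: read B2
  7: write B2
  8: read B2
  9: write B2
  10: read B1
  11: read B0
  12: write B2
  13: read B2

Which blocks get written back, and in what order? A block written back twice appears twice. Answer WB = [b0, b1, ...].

0: R B3 → L1 miss [-]
1: W B3 → L1 hit [D]
2: W B3 → L1 hit [D]
3: W B2 → L0 miss [D]
4: W B2 → L0 hit [D]
5: R B2 → L0 hit [D]
6: R B2 → L0 hit [D]
7: W B2 → L0 hit [D]
8: R B2 → L0 hit [D]
9: W B2 → L0 hit [D]
10: R B1 → L1 miss wb→B3 [-]
11: R B0 → L0 miss wb→B2 [-]
12: W B2 → L0 miss [D]
13: R B2 → L0 hit [D]

WB = [3, 2]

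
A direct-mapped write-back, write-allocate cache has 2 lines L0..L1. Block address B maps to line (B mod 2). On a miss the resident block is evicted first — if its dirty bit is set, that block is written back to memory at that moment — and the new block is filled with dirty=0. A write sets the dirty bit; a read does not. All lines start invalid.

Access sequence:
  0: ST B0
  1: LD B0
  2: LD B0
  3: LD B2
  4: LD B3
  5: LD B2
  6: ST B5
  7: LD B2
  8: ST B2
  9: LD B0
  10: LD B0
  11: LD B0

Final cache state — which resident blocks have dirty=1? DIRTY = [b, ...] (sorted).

0: W B0 -> L0 miss  d=D]
1: R B0 -> L0 hit  d=D]
2: R B0 -> L0 hit  d=D]
3: R B2 -> L0 miss wb->B0  d=-]
4: R B3 -> L1 miss  d=-]
5: R B2 -> L0 hit  d=-]
6: W B5 -> L1 miss  d=D]
7: R B2 -> L0 hit  d=-]
8: W B2 -> L0 hit  d=D]
9: R B0 -> L0 miss wb->B2  d=-]
10: R B0 -> L0 hit  d=-]
11: R B0 -> L0 hit  d=-]

DIRTY = [5]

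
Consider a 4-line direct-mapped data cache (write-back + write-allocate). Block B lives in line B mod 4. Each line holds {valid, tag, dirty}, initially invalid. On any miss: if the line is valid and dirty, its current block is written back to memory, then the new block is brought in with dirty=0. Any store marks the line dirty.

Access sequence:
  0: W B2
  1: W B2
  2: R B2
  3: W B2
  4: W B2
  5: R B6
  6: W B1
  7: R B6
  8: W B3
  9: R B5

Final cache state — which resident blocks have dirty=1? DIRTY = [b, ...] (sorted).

0: W B2 -> L2 miss  d=D]
1: W B2 -> L2 hit  d=D]
2: R B2 -> L2 hit  d=D]
3: W B2 -> L2 hit  d=D]
4: W B2 -> L2 hit  d=D]
5: R B6 -> L2 miss wb->B2  d=-]
6: W B1 -> L1 miss  d=D]
7: R B6 -> L2 hit  d=-]
8: W B3 -> L3 miss  d=D]
9: R B5 -> L1 miss wb->B1  d=-]

DIRTY = [3]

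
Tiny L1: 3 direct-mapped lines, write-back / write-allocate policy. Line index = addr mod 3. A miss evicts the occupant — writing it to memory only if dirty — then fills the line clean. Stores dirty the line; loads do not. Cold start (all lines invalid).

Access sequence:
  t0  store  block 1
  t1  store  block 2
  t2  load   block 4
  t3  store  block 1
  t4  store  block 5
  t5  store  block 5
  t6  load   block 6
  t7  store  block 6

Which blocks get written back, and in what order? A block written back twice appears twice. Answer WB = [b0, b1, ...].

  0 | W B1 → L1 miss [D]
  1 | W B2 → L2 miss [D]
  2 | R B4 → L1 miss wb→B1 [-]
  3 | W B1 → L1 miss [D]
  4 | W B5 → L2 miss wb→B2 [D]
  5 | W B5 → L2 hit [D]
  6 | R B6 → L0 miss [-]
  7 | W B6 → L0 hit [D]

WB = [1, 2]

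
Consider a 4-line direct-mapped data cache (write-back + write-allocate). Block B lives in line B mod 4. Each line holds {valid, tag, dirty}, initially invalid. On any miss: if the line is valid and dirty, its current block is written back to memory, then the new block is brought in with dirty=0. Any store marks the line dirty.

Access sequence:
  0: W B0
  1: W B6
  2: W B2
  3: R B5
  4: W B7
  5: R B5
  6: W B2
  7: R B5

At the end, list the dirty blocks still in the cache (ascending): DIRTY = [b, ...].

0: W B0 → L0 miss [D]
1: W B6 → L2 miss [D]
2: W B2 → L2 miss wb→B6 [D]
3: R B5 → L1 miss [-]
4: W B7 → L3 miss [D]
5: R B5 → L1 hit [-]
6: W B2 → L2 hit [D]
7: R B5 → L1 hit [-]

DIRTY = [0, 2, 7]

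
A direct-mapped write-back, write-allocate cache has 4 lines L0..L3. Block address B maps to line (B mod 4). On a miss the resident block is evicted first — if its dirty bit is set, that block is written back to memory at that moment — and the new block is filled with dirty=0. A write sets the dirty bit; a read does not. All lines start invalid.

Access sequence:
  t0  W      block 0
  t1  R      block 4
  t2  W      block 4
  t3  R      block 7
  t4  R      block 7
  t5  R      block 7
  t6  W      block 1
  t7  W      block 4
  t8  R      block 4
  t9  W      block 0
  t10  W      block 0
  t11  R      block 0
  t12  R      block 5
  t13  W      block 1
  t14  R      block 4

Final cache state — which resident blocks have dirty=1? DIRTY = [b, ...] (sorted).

  0 | W B0 → L0 miss [D]
  1 | R B4 → L0 miss wb→B0 [-]
  2 | W B4 → L0 hit [D]
  3 | R B7 → L3 miss [-]
  4 | R B7 → L3 hit [-]
  5 | R B7 → L3 hit [-]
  6 | W B1 → L1 miss [D]
  7 | W B4 → L0 hit [D]
  8 | R B4 → L0 hit [D]
  9 | W B0 → L0 miss wb→B4 [D]
  10 | W B0 → L0 hit [D]
  11 | R B0 → L0 hit [D]
  12 | R B5 → L1 miss wb→B1 [-]
  13 | W B1 → L1 miss [D]
  14 | R B4 → L0 miss wb→B0 [-]

DIRTY = [1]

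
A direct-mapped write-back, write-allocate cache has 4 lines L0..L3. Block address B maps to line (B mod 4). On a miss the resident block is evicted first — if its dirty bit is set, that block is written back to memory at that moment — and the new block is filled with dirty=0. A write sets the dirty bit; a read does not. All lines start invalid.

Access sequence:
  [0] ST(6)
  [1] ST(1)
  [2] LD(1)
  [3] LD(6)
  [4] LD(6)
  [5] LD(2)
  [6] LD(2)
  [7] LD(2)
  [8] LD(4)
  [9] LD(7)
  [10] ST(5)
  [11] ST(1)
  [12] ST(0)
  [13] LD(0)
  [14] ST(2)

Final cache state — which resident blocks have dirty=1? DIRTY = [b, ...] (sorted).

0: W B6 -> L2 miss  d=D]
1: W B1 -> L1 miss  d=D]
2: R B1 -> L1 hit  d=D]
3: R B6 -> L2 hit  d=D]
4: R B6 -> L2 hit  d=D]
5: R B2 -> L2 miss wb->B6  d=-]
6: R B2 -> L2 hit  d=-]
7: R B2 -> L2 hit  d=-]
8: R B4 -> L0 miss  d=-]
9: R B7 -> L3 miss  d=-]
10: W B5 -> L1 miss wb->B1  d=D]
11: W B1 -> L1 miss wb->B5  d=D]
12: W B0 -> L0 miss  d=D]
13: R B0 -> L0 hit  d=D]
14: W B2 -> L2 hit  d=D]

DIRTY = [0, 1, 2]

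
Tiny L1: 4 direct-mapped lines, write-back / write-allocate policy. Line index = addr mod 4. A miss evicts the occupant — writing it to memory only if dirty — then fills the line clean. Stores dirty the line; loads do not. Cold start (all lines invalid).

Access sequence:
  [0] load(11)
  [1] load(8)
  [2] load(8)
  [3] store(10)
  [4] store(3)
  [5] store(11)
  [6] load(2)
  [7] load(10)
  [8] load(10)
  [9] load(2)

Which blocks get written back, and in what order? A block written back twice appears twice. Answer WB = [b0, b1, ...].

WB = [3, 10]

0: R B11 -> L3 miss  d=-]
1: R B8 -> L0 miss  d=-]
2: R B8 -> L0 hit  d=-]
3: W B10 -> L2 miss  d=D]
4: W B3 -> L3 miss  d=D]
5: W B11 -> L3 miss wb->B3  d=D]
6: R B2 -> L2 miss wb->B10  d=-]
7: R B10 -> L2 miss  d=-]
8: R B10 -> L2 hit  d=-]
9: R B2 -> L2 miss  d=-]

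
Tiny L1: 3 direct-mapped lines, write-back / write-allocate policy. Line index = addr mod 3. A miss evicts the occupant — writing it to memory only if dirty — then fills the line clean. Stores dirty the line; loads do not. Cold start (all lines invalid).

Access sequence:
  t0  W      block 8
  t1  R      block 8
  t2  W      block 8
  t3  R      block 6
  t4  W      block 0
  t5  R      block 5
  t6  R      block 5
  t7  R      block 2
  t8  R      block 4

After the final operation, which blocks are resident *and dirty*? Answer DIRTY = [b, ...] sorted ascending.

DIRTY = [0]

0: W B8 → L2 miss [D]
1: R B8 → L2 hit [D]
2: W B8 → L2 hit [D]
3: R B6 → L0 miss [-]
4: W B0 → L0 miss [D]
5: R B5 → L2 miss wb→B8 [-]
6: R B5 → L2 hit [-]
7: R B2 → L2 miss [-]
8: R B4 → L1 miss [-]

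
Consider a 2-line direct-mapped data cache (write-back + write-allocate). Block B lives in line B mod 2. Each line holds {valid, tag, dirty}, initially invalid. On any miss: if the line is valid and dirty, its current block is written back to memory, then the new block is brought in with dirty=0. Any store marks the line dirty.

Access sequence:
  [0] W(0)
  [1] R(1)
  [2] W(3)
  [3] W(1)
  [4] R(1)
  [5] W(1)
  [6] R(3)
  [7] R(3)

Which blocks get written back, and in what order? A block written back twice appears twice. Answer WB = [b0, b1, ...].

0: W B0 → L0 miss [D]
1: R B1 → L1 miss [-]
2: W B3 → L1 miss [D]
3: W B1 → L1 miss wb→B3 [D]
4: R B1 → L1 hit [D]
5: W B1 → L1 hit [D]
6: R B3 → L1 miss wb→B1 [-]
7: R B3 → L1 hit [-]

WB = [3, 1]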